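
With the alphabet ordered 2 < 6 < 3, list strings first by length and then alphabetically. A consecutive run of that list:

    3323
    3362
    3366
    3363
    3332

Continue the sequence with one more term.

The successor of 3332 increments the rightmost position that isn't already 3 and resets every position after it to 2.

3336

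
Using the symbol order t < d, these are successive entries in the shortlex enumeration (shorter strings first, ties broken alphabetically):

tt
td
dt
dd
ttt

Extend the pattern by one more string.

Find the rightmost character of ttt below d, bump it to the next letter, and reset everything to its right to t.

ttd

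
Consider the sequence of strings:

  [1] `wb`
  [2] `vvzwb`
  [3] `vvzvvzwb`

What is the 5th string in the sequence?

vvzvvzvvzvvzwb

Each term is the previous one with vvz prepended.
From vvzvvzwb, 2 further steps: vvzvvzwb → vvzvvzvvzwb → (answer).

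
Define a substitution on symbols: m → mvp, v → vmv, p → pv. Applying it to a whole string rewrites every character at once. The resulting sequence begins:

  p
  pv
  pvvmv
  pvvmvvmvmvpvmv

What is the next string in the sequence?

Applying the rule to each of the 14 symbols of pvvmvvmvmvpvmv gives the pieces pv vmv vmv mvp vmv vmv mvp vmv mvp vmv pv vmv mvp vmv, which concatenate to the answer.

pvvmvvmvmvpvmvvmvmvpvmvmvpvmvpvvmvmvpvmv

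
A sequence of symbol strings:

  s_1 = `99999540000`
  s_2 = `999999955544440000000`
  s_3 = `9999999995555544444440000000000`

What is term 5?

The n-th term is 2n+3 9's then 2n-1 5's then 3n-2 4's then 3n+1 0's (n = 1, 2, …).
For term 5, n = 5, so the run lengths are 13, 9, 13, 16.

999999999999955555555544444444444440000000000000000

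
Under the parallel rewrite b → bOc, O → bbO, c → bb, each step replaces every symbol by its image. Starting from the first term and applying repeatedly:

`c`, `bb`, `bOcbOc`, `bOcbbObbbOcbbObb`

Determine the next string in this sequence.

Replace each of the 16 characters of bOcbbObbbOcbbObb in place — bOc bbO bb bOc bOc bbO bOc bOc bOc bbO bb bOc bOc bbO bOc bOc — and concatenate.

bOcbbObbbOcbOcbbObOcbOcbOcbbObbbOcbOcbbObOcbOc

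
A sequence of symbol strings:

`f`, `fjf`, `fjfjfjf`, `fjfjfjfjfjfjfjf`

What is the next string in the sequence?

s(k+1) = s(k)·j·s(k) — each term doubles the last with 'j' between the halves.
Doubling fjfjfjfjfjfjfjf with 'j' between the halves:

fjfjfjfjfjfjfjfjfjfjfjfjfjfjfjf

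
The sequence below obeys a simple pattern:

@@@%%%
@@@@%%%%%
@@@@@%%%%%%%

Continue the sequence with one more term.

@@@@@@%%%%%%%%%

The n-th term is n+1 @'s then 2n-1 %'s, where the shown terms are n = 2, 3, 4.
For the next term, n = 5, so the run lengths are 6, 9.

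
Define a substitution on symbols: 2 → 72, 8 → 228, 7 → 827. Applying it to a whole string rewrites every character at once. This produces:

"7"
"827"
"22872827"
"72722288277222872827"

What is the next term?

Rewriting the 20 symbols of 72722288277222872827 one by one yields 827 72 827 72 72 72 228 228 72 827 827 72 72 72 228 827 72 228 72 827; concatenated:

82772827727272228228728278277272722288277222872827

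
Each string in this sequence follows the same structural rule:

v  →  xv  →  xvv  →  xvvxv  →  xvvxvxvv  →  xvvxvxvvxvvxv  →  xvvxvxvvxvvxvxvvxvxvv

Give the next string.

This is a Fibonacci-style word recurrence s(k) = s(k−1)·s(k−2): e.g. xv·v = xvv.
So term 8 is xvvxvxvvxvvxvxvvxvxvv·xvvxvxvvxvvxv.

xvvxvxvvxvvxvxvvxvxvvxvvxvxvvxvvxv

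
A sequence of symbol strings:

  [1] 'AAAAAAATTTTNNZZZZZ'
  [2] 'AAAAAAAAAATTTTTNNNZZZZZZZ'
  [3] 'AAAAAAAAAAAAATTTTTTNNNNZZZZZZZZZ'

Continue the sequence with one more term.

AAAAAAAAAAAAAAAATTTTTTTNNNNNZZZZZZZZZZZ

Each string has the form A^{3n+1} T^{n+2} N^{n} Z^{2n+1}, where the shown terms are n = 2, 3, 4.
For the next term, n = 5, so the run lengths are 16, 7, 5, 11.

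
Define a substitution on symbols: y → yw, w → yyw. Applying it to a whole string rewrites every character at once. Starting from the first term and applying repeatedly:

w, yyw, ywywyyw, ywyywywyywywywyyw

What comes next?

Rewriting the 17 symbols of ywyywywyywywywyyw one by one yields yw yyw yw yw yyw yw yyw yw yw yyw yw yyw yw yyw yw yw yyw; concatenated:

ywyywywywyywywyywywywyywywyywywyywywywyyw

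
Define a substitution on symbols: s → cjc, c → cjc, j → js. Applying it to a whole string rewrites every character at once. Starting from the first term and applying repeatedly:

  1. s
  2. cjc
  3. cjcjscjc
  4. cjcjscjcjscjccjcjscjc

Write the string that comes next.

Rewriting the 21 symbols of cjcjscjcjscjccjcjscjc one by one yields cjc js cjc js cjc cjc js cjc js cjc cjc js cjc cjc js cjc js cjc cjc js cjc; concatenated:

cjcjscjcjscjccjcjscjcjscjccjcjscjccjcjscjcjscjccjcjscjc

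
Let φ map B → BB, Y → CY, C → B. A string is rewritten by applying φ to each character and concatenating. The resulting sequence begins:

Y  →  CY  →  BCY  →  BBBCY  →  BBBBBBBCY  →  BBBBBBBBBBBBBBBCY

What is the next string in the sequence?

Replace each of the 17 characters of BBBBBBBBBBBBBBBCY in place — BB BB BB BB BB BB BB BB BB BB BB BB BB BB BB B CY — and concatenate.

BBBBBBBBBBBBBBBBBBBBBBBBBBBBBBBCY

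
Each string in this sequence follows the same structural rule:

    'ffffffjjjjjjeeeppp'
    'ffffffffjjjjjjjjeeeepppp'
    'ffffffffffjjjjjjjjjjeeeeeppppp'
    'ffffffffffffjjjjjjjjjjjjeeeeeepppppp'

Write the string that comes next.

ffffffffffffffjjjjjjjjjjjjjjeeeeeeeppppppp

Reading off run lengths: f runs 6, 8, 10, 12; j runs 6, 8, 10, 12; e runs 3, 4, 5, 6; p runs 3, 4, 5, 6 — each is linear in n, where the shown terms are n = 3, 4, 5, 6.
For the next term, n = 7, so the run lengths are 14, 14, 7, 7.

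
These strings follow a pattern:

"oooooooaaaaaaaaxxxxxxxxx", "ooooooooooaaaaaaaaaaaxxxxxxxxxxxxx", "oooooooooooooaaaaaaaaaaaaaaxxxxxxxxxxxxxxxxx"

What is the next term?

Reading off run lengths: o runs 7, 10, 13; a runs 8, 11, 14; x runs 9, 13, 17 — each is linear in n, where the shown terms are n = 2, 3, 4.
At n = 5 the blocks have lengths 16, 17, 21.

ooooooooooooooooaaaaaaaaaaaaaaaaaxxxxxxxxxxxxxxxxxxxxx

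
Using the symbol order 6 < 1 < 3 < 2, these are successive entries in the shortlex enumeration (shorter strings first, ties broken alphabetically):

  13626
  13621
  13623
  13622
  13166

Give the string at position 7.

Stepping forward 2 times from 13166: 13166 → 13161, then the target.

13163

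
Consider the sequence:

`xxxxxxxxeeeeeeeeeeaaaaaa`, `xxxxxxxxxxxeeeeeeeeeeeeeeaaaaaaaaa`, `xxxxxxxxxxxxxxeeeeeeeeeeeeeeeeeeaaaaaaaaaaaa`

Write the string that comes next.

Reading off run lengths: x runs 8, 11, 14; e runs 10, 14, 18; a runs 6, 9, 12 — each is linear in n, where the shown terms are n = 2, 3, 4.
For the next term, n = 5, so the run lengths are 17, 22, 15.

xxxxxxxxxxxxxxxxxeeeeeeeeeeeeeeeeeeeeeeaaaaaaaaaaaaaaa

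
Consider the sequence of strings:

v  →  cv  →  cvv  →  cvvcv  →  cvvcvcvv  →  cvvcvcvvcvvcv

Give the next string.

Each term (from the third on) is the previous term followed by the one before it: term 3 = cv·v = cvv.
So term 7 is cvvcvcvvcvvcv·cvvcvcvv.

cvvcvcvvcvvcvcvvcvcvv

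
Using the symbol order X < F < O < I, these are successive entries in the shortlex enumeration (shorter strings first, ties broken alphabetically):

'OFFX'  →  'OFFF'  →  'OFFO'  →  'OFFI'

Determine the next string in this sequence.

OFOX

Treat OFFI as a base-4 numeral over the given alphabet and add one, carrying through any trailing I's.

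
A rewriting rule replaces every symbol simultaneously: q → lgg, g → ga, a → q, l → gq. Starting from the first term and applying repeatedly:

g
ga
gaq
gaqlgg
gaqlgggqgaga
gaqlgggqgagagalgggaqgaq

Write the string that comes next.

φ(gaqlgggqgagagalgggaqgaq) expands symbol-by-symbol to ga q lgg gq ga ga ga lgg ga q ga q ga q gq ga ga ga q lgg ga q lgg; joining the 23 pieces gives the next term.

gaqlgggqgagagalgggaqgaqgaqgqgagagaqlgggaqlgg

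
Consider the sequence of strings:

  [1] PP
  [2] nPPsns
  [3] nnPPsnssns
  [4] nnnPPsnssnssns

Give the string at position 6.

Every step adds n to the front and sns to the end of the previous string.
From nnnPPsnssnssns, 2 further steps: nnnPPsnssnssns → nnnnPPsnssnssnssns → (answer).

nnnnnPPsnssnssnssnssns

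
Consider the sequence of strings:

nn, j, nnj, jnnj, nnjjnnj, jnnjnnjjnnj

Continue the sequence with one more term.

nnjjnnjjnnjnnjjnnj

This is a Fibonacci-style word recurrence s(k) = s(k−2)·s(k−1): e.g. nn·j = nnj.
So term 7 is nnjjnnj·jnnjnnjjnnj.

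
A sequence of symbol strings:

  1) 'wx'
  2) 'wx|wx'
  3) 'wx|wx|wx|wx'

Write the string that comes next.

Every step duplicates the string with '|' between the halves.
Doubling wx|wx|wx|wx with '|' between the halves:

wx|wx|wx|wx|wx|wx|wx|wx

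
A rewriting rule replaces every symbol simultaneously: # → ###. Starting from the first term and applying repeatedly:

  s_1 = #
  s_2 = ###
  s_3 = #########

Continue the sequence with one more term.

Apply φ to ######### symbol by symbol: #→###, #→###, #→###, #→###, #→###, #→###, #→###, #→###, #→###; joined: ### ### ### ### ### ### ### ### ###.

###########################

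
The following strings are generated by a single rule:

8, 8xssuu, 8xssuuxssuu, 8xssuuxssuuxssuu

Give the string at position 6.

Every step adds xssuu to the end: s(k+1) = s(k)·xssuu.
From 8xssuuxssuuxssuu, 2 further steps: 8xssuuxssuuxssuu → 8xssuuxssuuxssuuxssuu → (answer).

8xssuuxssuuxssuuxssuuxssuu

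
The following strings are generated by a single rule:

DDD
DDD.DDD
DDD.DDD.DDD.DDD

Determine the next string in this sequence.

s(k+1) = s(k)·.·s(k) — each term doubles the last with '.' between the halves.
So the next term is two copies of DDD.DDD.DDD.DDD with '.' between the halves.

DDD.DDD.DDD.DDD.DDD.DDD.DDD.DDD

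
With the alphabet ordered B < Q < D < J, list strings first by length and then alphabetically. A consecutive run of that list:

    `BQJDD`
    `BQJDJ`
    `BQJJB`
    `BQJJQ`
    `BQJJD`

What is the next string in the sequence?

BQJJJ

Treat BQJJD as a base-4 numeral over the given alphabet and add one, carrying through any trailing J's.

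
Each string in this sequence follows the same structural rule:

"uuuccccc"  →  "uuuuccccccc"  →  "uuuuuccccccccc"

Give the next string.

uuuuuuccccccccccc

Reading off run lengths: u runs 3, 4, 5; c runs 5, 7, 9 — each is linear in n, where the shown terms are n = 3, 4, 5.
At n = 6 the blocks have lengths 6, 11.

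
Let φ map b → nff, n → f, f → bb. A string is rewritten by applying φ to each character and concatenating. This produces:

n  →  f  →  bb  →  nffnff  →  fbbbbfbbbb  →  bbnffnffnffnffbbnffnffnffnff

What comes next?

nffnfffbbbbfbbbbfbbbbfbbbbnffnfffbbbbfbbbbfbbbbfbbbb

Replace each of the 28 characters of bbnffnffnffnffbbnffnffnffnff in place — nff nff f bb bb f bb bb f bb bb f bb bb nff nff f bb bb f bb bb f bb bb f bb bb — and concatenate.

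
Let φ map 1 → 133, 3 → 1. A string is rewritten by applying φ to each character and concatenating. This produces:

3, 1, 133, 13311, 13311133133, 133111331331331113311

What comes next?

Rewriting the 21 symbols of 133111331331331113311 one by one yields 133 1 1 133 133 133 1 1 133 1 1 133 1 1 133 133 133 1 1 133 133; concatenated:

1331113313313311133111331113313313311133133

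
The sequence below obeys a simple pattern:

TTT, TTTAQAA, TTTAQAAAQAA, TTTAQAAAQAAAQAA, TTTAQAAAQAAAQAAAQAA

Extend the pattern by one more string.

Each term is the previous one with AQAA appended.
One more step from TTTAQAAAQAAAQAAAQAA gives the answer.

TTTAQAAAQAAAQAAAQAAAQAA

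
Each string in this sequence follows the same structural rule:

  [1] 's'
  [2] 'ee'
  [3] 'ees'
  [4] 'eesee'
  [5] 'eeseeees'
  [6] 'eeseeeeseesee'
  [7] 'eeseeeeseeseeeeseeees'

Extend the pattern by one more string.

This is a Fibonacci-style word recurrence s(k) = s(k−1)·s(k−2): e.g. ee·s = ees.
The next term joins eeseeeeseeseeeeseeees and eeseeeeseesee.

eeseeeeseeseeeeseeeeseeseeeeseesee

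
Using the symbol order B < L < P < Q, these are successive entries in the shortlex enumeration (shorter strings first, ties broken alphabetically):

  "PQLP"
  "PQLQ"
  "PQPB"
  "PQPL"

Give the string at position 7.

Stepping forward 3 times from PQPL: PQPL → PQPP → PQPQ, then the target.

PQQB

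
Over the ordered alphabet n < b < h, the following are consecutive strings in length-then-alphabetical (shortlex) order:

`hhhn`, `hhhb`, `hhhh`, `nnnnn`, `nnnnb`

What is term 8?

nnnbb

Advancing 3 positions from nnnnb through nnnnb → nnnnh → nnnbn reaches term 8.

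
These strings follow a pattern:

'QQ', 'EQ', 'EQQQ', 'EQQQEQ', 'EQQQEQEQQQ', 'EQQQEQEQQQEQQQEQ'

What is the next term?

EQQQEQEQQQEQQQEQEQQQEQEQQQ

Each term (from the third on) is the previous term followed by the one before it: term 3 = EQ·QQ = EQQQ.
The next term joins EQQQEQEQQQEQQQEQ and EQQQEQEQQQ.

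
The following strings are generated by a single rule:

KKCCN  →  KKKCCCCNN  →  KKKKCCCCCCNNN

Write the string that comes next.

KKKKKCCCCCCCCNNNN

Reading off run lengths: K runs 2, 3, 4; C runs 2, 4, 6; N runs 1, 2, 3 — each is linear in n (n = 1, 2, …).
For the next term, n = 4, so the run lengths are 5, 8, 4.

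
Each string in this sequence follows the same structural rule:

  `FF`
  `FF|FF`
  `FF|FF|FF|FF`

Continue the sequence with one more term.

Every step duplicates the string with '|' between the halves.
So the next term is two copies of FF|FF|FF|FF with '|' between the halves.

FF|FF|FF|FF|FF|FF|FF|FF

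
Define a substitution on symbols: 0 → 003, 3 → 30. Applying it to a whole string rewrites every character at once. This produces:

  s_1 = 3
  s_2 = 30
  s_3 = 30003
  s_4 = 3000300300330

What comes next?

φ(3000300300330) expands symbol-by-symbol to 30 003 003 003 30 003 003 30 003 003 30 30 003; joining the 13 pieces gives the next term.

3000300300330003003300030033030003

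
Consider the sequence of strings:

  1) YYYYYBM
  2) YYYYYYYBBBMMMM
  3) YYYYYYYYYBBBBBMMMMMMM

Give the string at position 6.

Term n consists of 2n+3 Y's, followed by 2n-1 B's, followed by 3n-2 M's (n = 1, 2, …).
For term 6, n = 6, so the run lengths are 15, 11, 16.

YYYYYYYYYYYYYYYBBBBBBBBBBBMMMMMMMMMMMMMMMM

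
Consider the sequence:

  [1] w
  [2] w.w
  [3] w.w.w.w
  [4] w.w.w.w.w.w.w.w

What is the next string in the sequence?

Each string is two copies of the previous one joined by '.'.
So the next term is two copies of w.w.w.w.w.w.w.w with '.' between the halves.

w.w.w.w.w.w.w.w.w.w.w.w.w.w.w.w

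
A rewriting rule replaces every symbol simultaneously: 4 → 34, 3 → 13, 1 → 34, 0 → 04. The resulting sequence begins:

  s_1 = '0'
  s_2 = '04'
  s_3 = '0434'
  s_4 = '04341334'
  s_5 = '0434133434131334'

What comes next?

φ(0434133434131334) expands symbol-by-symbol to 04 34 13 34 34 13 13 34 13 34 34 13 34 13 13 34; joining the 16 pieces gives the next term.

04341334341313341334341334131334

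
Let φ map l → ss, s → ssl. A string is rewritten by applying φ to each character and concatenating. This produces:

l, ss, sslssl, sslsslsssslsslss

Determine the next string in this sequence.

Rewriting the 16 symbols of sslsslsssslsslss one by one yields ssl ssl ss ssl ssl ss ssl ssl ssl ssl ss ssl ssl ss ssl ssl; concatenated:

sslsslsssslsslsssslsslsslsslsssslsslsssslssl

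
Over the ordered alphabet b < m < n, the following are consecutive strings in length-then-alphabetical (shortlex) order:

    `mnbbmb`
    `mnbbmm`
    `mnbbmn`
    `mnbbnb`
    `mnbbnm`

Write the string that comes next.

mnbbnn

Treat mnbbnm as a base-3 numeral over the given alphabet and add one, carrying through any trailing n's.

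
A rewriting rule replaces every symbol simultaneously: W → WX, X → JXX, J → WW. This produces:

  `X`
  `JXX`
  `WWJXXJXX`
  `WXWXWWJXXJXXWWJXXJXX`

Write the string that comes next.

Replace each of the 20 characters of WXWXWWJXXJXXWWJXXJXX in place — WX JXX WX JXX WX WX WW JXX JXX WW JXX JXX WX WX WW JXX JXX WW JXX JXX — and concatenate.

WXJXXWXJXXWXWXWWJXXJXXWWJXXJXXWXWXWWJXXJXXWWJXXJXX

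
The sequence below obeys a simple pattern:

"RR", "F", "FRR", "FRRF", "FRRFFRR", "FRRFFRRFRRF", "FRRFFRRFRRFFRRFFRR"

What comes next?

FRRFFRRFRRFFRRFFRRFRRFFRRFRRF

Each term (from the third on) is the previous term followed by the one before it: term 3 = F·RR = FRR.
So term 8 is FRRFFRRFRRFFRRFFRR·FRRFFRRFRRF.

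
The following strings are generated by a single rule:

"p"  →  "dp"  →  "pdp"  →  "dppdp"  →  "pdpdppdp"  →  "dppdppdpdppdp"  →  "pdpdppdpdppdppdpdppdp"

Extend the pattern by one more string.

This is a Fibonacci-style word recurrence s(k) = s(k−2)·s(k−1): e.g. p·dp = pdp.
Continuing: dppdppdpdppdp · pdpdppdpdppdppdpdppdp gives term 8.

dppdppdpdppdppdpdppdpdppdppdpdppdp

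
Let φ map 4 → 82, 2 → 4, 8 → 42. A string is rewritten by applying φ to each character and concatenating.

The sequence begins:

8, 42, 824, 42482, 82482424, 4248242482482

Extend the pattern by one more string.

Replace each of the 13 characters of 4248242482482 in place — 82 4 82 42 4 82 4 82 42 4 82 42 4 — and concatenate.

824824248248242482424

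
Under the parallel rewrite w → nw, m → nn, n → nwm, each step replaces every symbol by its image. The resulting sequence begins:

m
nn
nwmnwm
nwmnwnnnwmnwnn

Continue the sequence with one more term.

φ(nwmnwnnnwmnwnn) expands symbol-by-symbol to nwm nw nn nwm nw nwm nwm nwm nw nn nwm nw nwm nwm; joining the 14 pieces gives the next term.

nwmnwnnnwmnwnwmnwmnwmnwnnnwmnwnwmnwm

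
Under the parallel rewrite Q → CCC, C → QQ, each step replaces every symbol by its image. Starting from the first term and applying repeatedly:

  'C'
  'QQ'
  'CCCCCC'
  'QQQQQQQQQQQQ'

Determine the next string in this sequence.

Expanding QQQQQQQQQQQQ: Q→CCC, Q→CCC, Q→CCC, Q→CCC, Q→CCC, Q→CCC, Q→CCC, Q→CCC, Q→CCC, Q→CCC, Q→CCC, Q→CCC. Concatenated: CCC CCC CCC CCC CCC CCC CCC CCC CCC CCC CCC CCC.

CCCCCCCCCCCCCCCCCCCCCCCCCCCCCCCCCCCC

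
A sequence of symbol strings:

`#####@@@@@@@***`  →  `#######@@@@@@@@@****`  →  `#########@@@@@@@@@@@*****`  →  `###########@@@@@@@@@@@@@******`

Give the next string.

Reading off run lengths: # runs 5, 7, 9, 11; @ runs 7, 9, 11, 13; * runs 3, 4, 5, 6 — each is linear in n, where the shown terms are n = 3, 4, 5, 6.
For the next term, n = 7, so the run lengths are 13, 15, 7.

#############@@@@@@@@@@@@@@@*******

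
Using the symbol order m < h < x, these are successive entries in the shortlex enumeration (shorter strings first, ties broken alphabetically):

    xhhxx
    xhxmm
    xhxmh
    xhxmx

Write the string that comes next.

The successor of xhxmx increments the rightmost position that isn't already x and resets every position after it to m.

xhxhm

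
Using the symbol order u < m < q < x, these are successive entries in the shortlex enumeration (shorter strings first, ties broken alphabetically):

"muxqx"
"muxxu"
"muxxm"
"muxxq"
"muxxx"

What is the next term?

mmuuu

Treat muxxx as a base-4 numeral over the given alphabet and add one, carrying through any trailing x's.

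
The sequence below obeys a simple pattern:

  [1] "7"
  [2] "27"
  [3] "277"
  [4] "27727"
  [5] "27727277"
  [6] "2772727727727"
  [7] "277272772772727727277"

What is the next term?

This is a Fibonacci-style word recurrence s(k) = s(k−1)·s(k−2): e.g. 27·7 = 277.
So term 8 is 277272772772727727277·2772727727727.

2772727727727277272772772727727727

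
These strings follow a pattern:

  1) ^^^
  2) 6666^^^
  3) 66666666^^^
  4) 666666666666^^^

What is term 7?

The strings grow by a fixed prefix 6666 each time.
From 666666666666^^^, 3 further steps: 666666666666^^^ → 6666666666666666^^^ → 66666666666666666666^^^ → (answer).

666666666666666666666666^^^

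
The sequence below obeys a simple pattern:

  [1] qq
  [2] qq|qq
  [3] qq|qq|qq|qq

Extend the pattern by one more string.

s(k+1) = s(k)·|·s(k) — each term doubles the last with '|' between the halves.
Doubling qq|qq|qq|qq with '|' between the halves:

qq|qq|qq|qq|qq|qq|qq|qq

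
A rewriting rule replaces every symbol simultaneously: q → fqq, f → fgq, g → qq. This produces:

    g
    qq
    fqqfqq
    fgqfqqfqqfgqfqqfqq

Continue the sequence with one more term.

Rewriting the 18 symbols of fgqfqqfqqfgqfqqfqq one by one yields fgq qq fqq fgq fqq fqq fgq fqq fqq fgq qq fqq fgq fqq fqq fgq fqq fqq; concatenated:

fgqqqfqqfgqfqqfqqfgqfqqfqqfgqqqfqqfgqfqqfqqfgqfqqfqq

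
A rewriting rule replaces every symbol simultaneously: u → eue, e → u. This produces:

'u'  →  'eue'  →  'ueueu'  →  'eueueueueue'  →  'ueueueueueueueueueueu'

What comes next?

φ(ueueueueueueueueueueu) expands symbol-by-symbol to eue u eue u eue u eue u eue u eue u eue u eue u eue u eue u eue; joining the 21 pieces gives the next term.

eueueueueueueueueueueueueueueueueueueueueue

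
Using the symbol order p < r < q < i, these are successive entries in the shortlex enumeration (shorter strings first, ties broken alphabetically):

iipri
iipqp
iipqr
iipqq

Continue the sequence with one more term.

The successor of iipqq increments the rightmost position that isn't already i and resets every position after it to p.

iipqi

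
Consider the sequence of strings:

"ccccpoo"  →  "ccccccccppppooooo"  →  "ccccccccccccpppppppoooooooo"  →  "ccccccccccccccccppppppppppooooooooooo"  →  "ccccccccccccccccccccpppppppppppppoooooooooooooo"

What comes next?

ccccccccccccccccccccccccppppppppppppppppooooooooooooooooo

The n-th term is 4n c's then 3n-2 p's then 3n-1 o's (n = 1, 2, …).
At n = 6 the blocks have lengths 24, 16, 17.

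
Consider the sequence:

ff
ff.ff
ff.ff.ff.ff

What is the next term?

s(k+1) = s(k)·.·s(k) — each term doubles the last with '.' between the halves.
One more doubling of ff.ff.ff.ff gives the answer.

ff.ff.ff.ff.ff.ff.ff.ff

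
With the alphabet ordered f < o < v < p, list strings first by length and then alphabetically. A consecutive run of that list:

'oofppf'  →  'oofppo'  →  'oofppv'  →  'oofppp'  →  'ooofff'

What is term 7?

Continuing the enumeration 2 steps past ooofff: ooofff → oooffo → (answer).

oooffv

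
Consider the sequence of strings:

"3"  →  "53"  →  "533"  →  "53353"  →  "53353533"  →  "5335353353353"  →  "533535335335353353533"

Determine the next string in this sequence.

5335353353353533535335335353353353

From term 3 onward, concatenate the last term with the second-to-last: 53·3 = 533, 533·53 = 53353, …
The next term joins 533535335335353353533 and 5335353353353.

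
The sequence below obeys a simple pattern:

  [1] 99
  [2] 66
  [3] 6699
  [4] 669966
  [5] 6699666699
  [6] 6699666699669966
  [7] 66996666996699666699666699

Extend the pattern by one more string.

Each term (from the third on) is the previous term followed by the one before it: term 3 = 66·99 = 6699.
The next term joins 66996666996699666699666699 and 6699666699669966.

669966669966996666996666996699666699669966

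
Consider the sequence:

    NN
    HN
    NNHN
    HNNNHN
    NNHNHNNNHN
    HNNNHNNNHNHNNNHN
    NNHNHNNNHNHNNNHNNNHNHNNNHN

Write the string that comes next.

Each term (from the third on) is the two preceding terms concatenated in order: term 3 = NN·HN = NNHN.
So term 8 is HNNNHNNNHNHNNNHN·NNHNHNNNHNHNNNHNNNHNHNNNHN.

HNNNHNNNHNHNNNHNNNHNHNNNHNHNNNHNNNHNHNNNHN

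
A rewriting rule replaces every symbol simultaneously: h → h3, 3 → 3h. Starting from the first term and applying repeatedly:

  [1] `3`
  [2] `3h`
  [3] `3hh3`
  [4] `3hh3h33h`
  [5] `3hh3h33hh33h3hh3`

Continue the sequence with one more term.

Rewriting the 16 symbols of 3hh3h33hh33h3hh3 one by one yields 3h h3 h3 3h h3 3h 3h h3 h3 3h 3h h3 3h h3 h3 3h; concatenated:

3hh3h33hh33h3hh3h33h3hh33hh3h33h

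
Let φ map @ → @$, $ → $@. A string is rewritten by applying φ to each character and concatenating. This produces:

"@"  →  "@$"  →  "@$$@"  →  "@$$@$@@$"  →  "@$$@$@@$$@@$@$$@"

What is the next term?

Applying the rule to each of the 16 symbols of @$$@$@@$$@@$@$$@ gives the pieces @$ $@ $@ @$ $@ @$ @$ $@ $@ @$ @$ $@ @$ $@ $@ @$, which concatenate to the answer.

@$$@$@@$$@@$@$$@$@@$@$$@@$$@$@@$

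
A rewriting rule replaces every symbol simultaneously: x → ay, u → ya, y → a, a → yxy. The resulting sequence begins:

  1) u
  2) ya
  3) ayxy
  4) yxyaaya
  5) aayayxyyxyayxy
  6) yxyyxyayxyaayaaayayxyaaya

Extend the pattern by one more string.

Rewriting the 25 symbols of yxyyxyayxyaayaaayayxyaaya one by one yields a ay a a ay a yxy a ay a yxy yxy a yxy yxy yxy a yxy a ay a yxy yxy a yxy; concatenated:

aayaaayayxyaayayxyyxyayxyyxyyxyayxyaayayxyyxyayxy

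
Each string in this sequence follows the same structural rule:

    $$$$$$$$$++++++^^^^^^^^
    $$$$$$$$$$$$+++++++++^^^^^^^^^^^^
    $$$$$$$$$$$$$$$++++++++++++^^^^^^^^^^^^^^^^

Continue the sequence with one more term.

$$$$$$$$$$$$$$$$$$+++++++++++++++^^^^^^^^^^^^^^^^^^^^

Reading off run lengths: $ runs 9, 12, 15; + runs 6, 9, 12; ^ runs 8, 12, 16 — each is linear in n, where the shown terms are n = 2, 3, 4.
Setting n = 5 gives 18, 15, 20 characters in each block.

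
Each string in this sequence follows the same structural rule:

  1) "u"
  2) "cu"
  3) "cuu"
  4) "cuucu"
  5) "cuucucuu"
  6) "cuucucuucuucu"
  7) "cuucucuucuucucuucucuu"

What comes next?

cuucucuucuucucuucucuucuucucuucuucu

Each term (from the third on) is the previous term followed by the one before it: term 3 = cu·u = cuu.
Continuing: cuucucuucuucucuucucuu · cuucucuucuucu gives term 8.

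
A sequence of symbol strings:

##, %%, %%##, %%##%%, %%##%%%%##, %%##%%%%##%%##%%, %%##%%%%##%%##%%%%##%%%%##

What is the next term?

%%##%%%%##%%##%%%%##%%%%##%%##%%%%##%%##%%

From term 3 onward, concatenate the last term with the second-to-last: %%·## = %%##, %%##·%% = %%##%%, …
So term 8 is %%##%%%%##%%##%%%%##%%%%##·%%##%%%%##%%##%%.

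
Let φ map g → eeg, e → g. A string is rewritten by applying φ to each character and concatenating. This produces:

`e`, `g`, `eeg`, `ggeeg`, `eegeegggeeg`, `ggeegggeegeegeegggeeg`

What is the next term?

φ(ggeegggeegeegeegggeeg) expands symbol-by-symbol to eeg eeg g g eeg eeg eeg g g eeg g g eeg g g eeg eeg eeg g g eeg; joining the 21 pieces gives the next term.

eegeegggeegeegeegggeegggeegggeegeegeegggeeg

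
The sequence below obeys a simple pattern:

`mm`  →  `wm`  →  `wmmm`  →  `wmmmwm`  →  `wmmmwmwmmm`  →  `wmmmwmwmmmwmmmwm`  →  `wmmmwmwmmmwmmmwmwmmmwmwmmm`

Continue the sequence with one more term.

wmmmwmwmmmwmmmwmwmmmwmwmmmwmmmwmwmmmwmmmwm

From term 3 onward, concatenate the last term with the second-to-last: wm·mm = wmmm, wmmm·wm = wmmmwm, …
So term 8 is wmmmwmwmmmwmmmwmwmmmwmwmmm·wmmmwmwmmmwmmmwm.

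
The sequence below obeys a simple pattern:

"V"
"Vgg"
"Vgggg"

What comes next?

Vgggggg

Each term is the previous one with gg appended.
One more step from Vgggg gives the answer.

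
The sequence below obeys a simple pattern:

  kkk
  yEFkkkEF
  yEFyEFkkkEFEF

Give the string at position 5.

yEFyEFyEFyEFkkkEFEFEFEF

s(k+1) = yEF·s(k)·EF, so each term gains yEF as a prefix and EF as a suffix.
From yEFyEFkkkEFEF, 2 further steps: yEFyEFkkkEFEF → yEFyEFyEFkkkEFEFEF → (answer).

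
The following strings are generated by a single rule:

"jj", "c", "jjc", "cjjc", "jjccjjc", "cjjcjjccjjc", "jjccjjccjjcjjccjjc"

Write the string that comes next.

This is a Fibonacci-style word recurrence s(k) = s(k−2)·s(k−1): e.g. jj·c = jjc.
Continuing: cjjcjjccjjc · jjccjjccjjcjjccjjc gives term 8.

cjjcjjccjjcjjccjjccjjcjjccjjc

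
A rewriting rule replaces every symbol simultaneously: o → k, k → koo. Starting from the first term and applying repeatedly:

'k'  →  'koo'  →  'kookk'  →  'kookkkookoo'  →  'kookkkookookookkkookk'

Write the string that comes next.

Rewriting the 21 symbols of kookkkookookookkkookk one by one yields koo k k koo koo koo k k koo k k koo k k koo koo koo k k koo koo; concatenated:

kookkkookookookkkookkkookkkookookookkkookoo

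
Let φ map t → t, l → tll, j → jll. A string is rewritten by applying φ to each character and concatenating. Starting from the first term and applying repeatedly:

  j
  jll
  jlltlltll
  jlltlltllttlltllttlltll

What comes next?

jlltlltllttlltllttlltlltttlltllttlltlltttlltllttlltll

Applying the rule to each of the 23 symbols of jlltlltllttlltllttlltll gives the pieces jll tll tll t tll tll t tll tll t t tll tll t tll tll t t tll tll t tll tll, which concatenate to the answer.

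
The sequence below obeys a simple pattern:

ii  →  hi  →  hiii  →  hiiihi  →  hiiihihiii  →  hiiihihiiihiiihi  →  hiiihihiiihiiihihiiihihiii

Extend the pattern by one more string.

hiiihihiiihiiihihiiihihiiihiiihihiiihiiihi

Each term (from the third on) is the previous term followed by the one before it: term 3 = hi·ii = hiii.
The next term joins hiiihihiiihiiihihiiihihiii and hiiihihiiihiiihi.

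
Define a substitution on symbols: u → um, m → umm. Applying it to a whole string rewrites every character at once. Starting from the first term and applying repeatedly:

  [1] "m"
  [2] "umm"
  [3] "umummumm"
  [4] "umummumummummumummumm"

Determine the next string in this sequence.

Applying the rule to each of the 21 symbols of umummumummummumummumm gives the pieces um umm um umm umm um umm um umm umm um umm umm um umm um umm umm um umm umm, which concatenate to the answer.

umummumummummumummumummummumummummumummumummummumummumm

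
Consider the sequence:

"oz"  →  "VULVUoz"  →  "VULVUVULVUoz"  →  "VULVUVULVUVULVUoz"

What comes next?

Each term is the previous one with VULVU prepended.
Applying this once more to VULVUVULVUVULVUoz:

VULVUVULVUVULVUVULVUoz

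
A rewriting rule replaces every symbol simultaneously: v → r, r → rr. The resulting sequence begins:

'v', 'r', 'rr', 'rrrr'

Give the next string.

Apply φ to rrrr symbol by symbol: r→rr, r→rr, r→rr, r→rr; joined: rr rr rr rr.

rrrrrrrr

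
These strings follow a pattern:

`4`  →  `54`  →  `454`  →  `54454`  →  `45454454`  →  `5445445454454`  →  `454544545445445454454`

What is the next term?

From term 3 onward, concatenate the second-to-last term with the last: 4·54 = 454, 54·454 = 54454, …
Continuing: 5445445454454 · 454544545445445454454 gives term 8.

5445445454454454544545445445454454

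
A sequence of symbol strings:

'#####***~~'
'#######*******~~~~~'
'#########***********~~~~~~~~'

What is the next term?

###########***************~~~~~~~~~~~

The n-th term is 2n+3 #'s then 4n-1 *'s then 3n-1 ~'s (n = 1, 2, …).
For the next term, n = 4, so the run lengths are 11, 15, 11.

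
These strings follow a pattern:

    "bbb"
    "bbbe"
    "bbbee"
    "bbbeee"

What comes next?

bbbeeee

Every step adds e to the end: s(k+1) = s(k)·e.
So the next term is bbbeee·e.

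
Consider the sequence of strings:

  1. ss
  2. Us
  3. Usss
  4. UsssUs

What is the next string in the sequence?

UsssUsUsss

This is a Fibonacci-style word recurrence s(k) = s(k−1)·s(k−2): e.g. Us·ss = Usss.
Continuing: UsssUs · Usss gives term 5.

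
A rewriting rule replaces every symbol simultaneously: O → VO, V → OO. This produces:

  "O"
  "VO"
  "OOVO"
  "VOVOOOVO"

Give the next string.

OOVOOOVOVOVOOOVO

Apply φ to VOVOOOVO symbol by symbol: V→OO, O→VO, V→OO, O→VO, O→VO, O→VO, V→OO, O→VO; joined: OO VO OO VO VO VO OO VO.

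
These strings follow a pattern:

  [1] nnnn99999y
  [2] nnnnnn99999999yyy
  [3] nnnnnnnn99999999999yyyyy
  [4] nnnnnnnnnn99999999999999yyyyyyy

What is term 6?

nnnnnnnnnnnnnn99999999999999999999yyyyyyyyyyy

Term n consists of 2n+2 n's, followed by 3n+2 9's, followed by 2n-1 y's (n = 1, 2, …).
Setting n = 6 gives 14, 20, 11 characters in each block.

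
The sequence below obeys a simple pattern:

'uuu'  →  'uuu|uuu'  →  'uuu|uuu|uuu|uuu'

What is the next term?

uuu|uuu|uuu|uuu|uuu|uuu|uuu|uuu

Every step duplicates the string with '|' between the halves.
One more doubling of uuu|uuu|uuu|uuu gives the answer.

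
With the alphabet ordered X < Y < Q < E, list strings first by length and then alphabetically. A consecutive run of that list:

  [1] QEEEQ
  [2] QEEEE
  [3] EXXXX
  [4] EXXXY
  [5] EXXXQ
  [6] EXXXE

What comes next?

EXXYX

The successor of EXXXE increments the rightmost position that isn't already E and resets every position after it to X.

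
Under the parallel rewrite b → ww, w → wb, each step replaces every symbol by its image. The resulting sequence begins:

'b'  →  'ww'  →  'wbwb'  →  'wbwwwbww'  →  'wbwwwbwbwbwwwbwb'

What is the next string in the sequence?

Rewriting the 16 symbols of wbwwwbwbwbwwwbwb one by one yields wb ww wb wb wb ww wb ww wb ww wb wb wb ww wb ww; concatenated:

wbwwwbwbwbwwwbwwwbwwwbwbwbwwwbww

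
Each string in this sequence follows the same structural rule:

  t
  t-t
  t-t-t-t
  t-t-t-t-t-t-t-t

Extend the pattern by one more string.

Every step duplicates the string with '-' between the halves.
So the next term is two copies of t-t-t-t-t-t-t-t with '-' between the halves.

t-t-t-t-t-t-t-t-t-t-t-t-t-t-t-t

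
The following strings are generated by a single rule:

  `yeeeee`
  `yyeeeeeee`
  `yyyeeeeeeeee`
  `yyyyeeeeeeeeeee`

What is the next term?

Each string has the form y^{n-1} e^{2n+1}, where the shown terms are n = 2, 3, 4, 5.
For the next term, n = 6, so the run lengths are 5, 13.

yyyyyeeeeeeeeeeeee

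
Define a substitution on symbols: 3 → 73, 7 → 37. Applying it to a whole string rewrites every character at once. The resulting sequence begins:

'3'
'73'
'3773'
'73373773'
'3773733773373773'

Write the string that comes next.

Applying the rule to each of the 16 symbols of 3773733773373773 gives the pieces 73 37 37 73 37 73 73 37 37 73 73 37 73 37 37 73, which concatenate to the answer.

73373773377373373773733773373773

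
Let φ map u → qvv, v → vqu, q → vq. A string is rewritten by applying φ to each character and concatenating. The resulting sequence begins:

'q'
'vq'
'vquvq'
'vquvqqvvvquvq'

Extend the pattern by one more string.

Replace each of the 13 characters of vquvqqvvvquvq in place — vqu vq qvv vqu vq vq vqu vqu vqu vq qvv vqu vq — and concatenate.

vquvqqvvvquvqvqvquvquvquvqqvvvquvq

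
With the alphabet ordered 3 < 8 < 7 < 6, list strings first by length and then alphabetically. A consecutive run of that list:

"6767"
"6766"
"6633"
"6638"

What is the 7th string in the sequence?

6683

Continuing the enumeration 3 steps past 6638: 6638 → 6637 → 6636 → (answer).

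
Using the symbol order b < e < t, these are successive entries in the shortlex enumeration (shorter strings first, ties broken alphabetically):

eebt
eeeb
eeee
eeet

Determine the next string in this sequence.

eetb

The successor of eeet increments the rightmost position that isn't already t and resets every position after it to b.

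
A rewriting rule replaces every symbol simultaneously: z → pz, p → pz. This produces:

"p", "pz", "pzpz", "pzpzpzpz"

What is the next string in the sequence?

pzpzpzpzpzpzpzpz

Rewriting each symbol of pzpzpzpz: p→pz, z→pz, p→pz, z→pz, p→pz, z→pz, p→pz, z→pz, which concatenates to pz pz pz pz pz pz pz pz.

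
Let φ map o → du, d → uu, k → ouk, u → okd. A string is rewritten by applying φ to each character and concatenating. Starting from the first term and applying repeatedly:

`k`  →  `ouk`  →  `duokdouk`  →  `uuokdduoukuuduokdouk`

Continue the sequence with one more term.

okdokdduoukuuuuokdduokdoukokdokduuokdduoukuuduokdouk

Replace each of the 20 characters of uuokdduoukuuduokdouk in place — okd okd du ouk uu uu okd du okd ouk okd okd uu okd du ouk uu du okd ouk — and concatenate.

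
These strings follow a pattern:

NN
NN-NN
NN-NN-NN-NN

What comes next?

s(k+1) = s(k)·-·s(k) — each term doubles the last with '-' between the halves.
Doubling NN-NN-NN-NN with '-' between the halves:

NN-NN-NN-NN-NN-NN-NN-NN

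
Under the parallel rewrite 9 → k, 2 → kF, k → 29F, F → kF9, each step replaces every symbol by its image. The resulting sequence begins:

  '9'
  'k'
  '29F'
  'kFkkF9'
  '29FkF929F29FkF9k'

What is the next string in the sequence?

Rewriting the 16 symbols of 29FkF929F29FkF9k one by one yields kF k kF9 29F kF9 k kF k kF9 kF k kF9 29F kF9 k 29F; concatenated:

kFkkF929FkF9kkFkkF9kFkkF929FkF9k29F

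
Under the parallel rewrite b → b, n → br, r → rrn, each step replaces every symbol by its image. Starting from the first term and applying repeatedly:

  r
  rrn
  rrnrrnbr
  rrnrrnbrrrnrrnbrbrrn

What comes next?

Rewriting the 20 symbols of rrnrrnbrrrnrrnbrbrrn one by one yields rrn rrn br rrn rrn br b rrn rrn rrn br rrn rrn br b rrn b rrn rrn br; concatenated:

rrnrrnbrrrnrrnbrbrrnrrnrrnbrrrnrrnbrbrrnbrrnrrnbr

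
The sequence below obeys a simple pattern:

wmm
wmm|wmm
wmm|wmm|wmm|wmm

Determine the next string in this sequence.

Every step duplicates the string with '|' between the halves.
So the next term is two copies of wmm|wmm|wmm|wmm with '|' between the halves.

wmm|wmm|wmm|wmm|wmm|wmm|wmm|wmm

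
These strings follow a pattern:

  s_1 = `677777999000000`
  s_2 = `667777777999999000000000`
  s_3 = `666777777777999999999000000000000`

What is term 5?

666667777777777777999999999999999000000000000000000

Term n consists of n 6's, followed by 2n+3 7's, followed by 3n 9's, followed by 3n+3 0's (n = 1, 2, …).
For term 5, n = 5, so the run lengths are 5, 13, 15, 18.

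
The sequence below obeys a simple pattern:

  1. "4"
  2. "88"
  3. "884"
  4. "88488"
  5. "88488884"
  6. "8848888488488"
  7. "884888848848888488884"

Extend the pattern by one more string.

From term 3 onward, concatenate the last term with the second-to-last: 88·4 = 884, 884·88 = 88488, …
The next term joins 884888848848888488884 and 8848888488488.

8848888488488884888848848888488488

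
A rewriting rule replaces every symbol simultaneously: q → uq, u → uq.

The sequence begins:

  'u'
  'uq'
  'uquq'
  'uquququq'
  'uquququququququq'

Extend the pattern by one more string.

uquququququququququququququququq

φ(uquququququququq) expands symbol-by-symbol to uq uq uq uq uq uq uq uq uq uq uq uq uq uq uq uq; joining the 16 pieces gives the next term.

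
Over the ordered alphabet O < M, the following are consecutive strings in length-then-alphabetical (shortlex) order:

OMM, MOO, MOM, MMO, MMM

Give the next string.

MMM is the last string of length 3, so the next is the first of length 4: O repeated 4 times.

OOOO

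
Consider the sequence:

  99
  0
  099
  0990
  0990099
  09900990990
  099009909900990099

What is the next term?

09900990990099009909900990990

Each term (from the third on) is the previous term followed by the one before it: term 3 = 0·99 = 099.
The next term joins 099009909900990099 and 09900990990.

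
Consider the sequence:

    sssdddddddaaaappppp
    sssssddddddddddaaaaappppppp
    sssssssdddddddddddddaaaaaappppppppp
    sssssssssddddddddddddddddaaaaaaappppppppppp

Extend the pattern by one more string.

The n-th term is 2n-1 s's then 3n+1 d's then n+2 a's then 2n+1 p's, where the shown terms are n = 2, 3, 4, 5.
At n = 6 the blocks have lengths 11, 19, 8, 13.

sssssssssssdddddddddddddddddddaaaaaaaappppppppppppp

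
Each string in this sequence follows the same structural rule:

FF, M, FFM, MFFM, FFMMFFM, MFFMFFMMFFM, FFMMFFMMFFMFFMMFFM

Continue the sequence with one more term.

MFFMFFMMFFMFFMMFFMMFFMFFMMFFM

This is a Fibonacci-style word recurrence s(k) = s(k−2)·s(k−1): e.g. FF·M = FFM.
The next term joins MFFMFFMMFFM and FFMMFFMMFFMFFMMFFM.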